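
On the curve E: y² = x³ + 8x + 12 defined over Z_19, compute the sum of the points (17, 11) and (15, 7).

(10, 3)

(17, 11) + (15, 7). λ = (7 - 11)/(15 - 17) ≡ 15/17 mod 19. 17⁻¹ ≡ 9 (mod 19) since 17·9 = 153 ≡ 1, so λ ≡ 2.
  x = λ² - 17 - 15 = 4 - 32 ≡ 10; y = λ·(17 - 10) - 11 ≡ 3. → (10, 3)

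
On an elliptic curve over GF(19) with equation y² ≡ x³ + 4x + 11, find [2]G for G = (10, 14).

tangent at (10, 14): λ = (3·10² + 4)/(2·14) ≡ 0/9. 9⁻¹ ≡ 17 (mod 19), so λ ≡ 0·17 ≡ 0.
  x = λ² - 10 - 10 = 0 - 20 ≡ 18; y = λ·(10 - 18) - 14 ≡ 5. → (18, 5)

(18, 5)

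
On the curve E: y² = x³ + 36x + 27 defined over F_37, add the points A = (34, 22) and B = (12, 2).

(34, 22) + (12, 2). λ = (2 - 22)/(12 - 34) ≡ 17/15 mod 37. 15⁻¹ ≡ 5 (mod 37), so λ ≡ 11.
  x = λ² - 34 - 12 = 121 - 46 ≡ 1; y = λ·(34 - 1) - 22 ≡ 8. → (1, 8)

(1, 8)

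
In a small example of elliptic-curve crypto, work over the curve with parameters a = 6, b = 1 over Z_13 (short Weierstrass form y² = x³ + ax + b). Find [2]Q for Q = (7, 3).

(9, 11)

tangent at (7, 3): λ = (3·7² + 6)/(2·3) ≡ 10/6. 6⁻¹ ≡ 11 (mod 13) since 6·11 = 66 ≡ 1, so λ ≡ 10·11 ≡ 6.
  x = λ² - 7 - 7 = 36 - 14 ≡ 9; y = λ·(7 - 9) - 3 ≡ 11. → (9, 11)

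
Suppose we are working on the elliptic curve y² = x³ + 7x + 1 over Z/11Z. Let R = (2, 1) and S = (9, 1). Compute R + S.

(2, 1) + (9, 1). λ = (1 - 1)/(9 - 2) ≡ 0/7 mod 11. 7⁻¹ ≡ 8 (mod 11), so λ ≡ 0.
  x = λ² - 2 - 9 = 0 - 11 ≡ 0; y = λ·(2 - 0) - 1 ≡ 10. → (0, 10)

(0, 10)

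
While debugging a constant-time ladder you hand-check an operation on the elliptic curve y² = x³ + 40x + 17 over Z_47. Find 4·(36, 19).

Write Q = (36, 19).
Repeated addition: build up to 4Q.
2Q: tangent at (36, 19): λ = (3·36² + 40)/(2·19) ≡ 27/38. 38⁻¹ ≡ 26 (mod 47), so λ ≡ 27·26 ≡ 44.
  x = λ² - 36 - 36 = 1936 - 72 ≡ 31; y = λ·(36 - 31) - 19 ≡ 13. → (31, 13)
3Q: (31, 13) + (36, 19). λ = (19 - 13)/(36 - 31) ≡ 6/5 mod 47. 5⁻¹ ≡ 19 (mod 47) since 5·19 = 95 ≡ 1, so λ ≡ 20.
  x = λ² - 31 - 36 = 400 - 67 ≡ 4; y = λ·(31 - 4) - 13 ≡ 10. → (4, 10)
4Q: (4, 10) + (36, 19). λ = (19 - 10)/(36 - 4) ≡ 9/32 mod 47. 32⁻¹ ≡ 25 (mod 47), so λ ≡ 37.
  x = λ² - 4 - 36 = 1369 - 40 ≡ 13; y = λ·(4 - 13) - 10 ≡ 33. → (13, 33)

(13, 33)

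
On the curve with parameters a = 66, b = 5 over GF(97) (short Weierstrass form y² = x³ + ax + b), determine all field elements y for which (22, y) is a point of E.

x³ + 66x + 5 = 12105 ≡ 77 (mod 97).
77 is a non-residue mod 97; no y exists.

none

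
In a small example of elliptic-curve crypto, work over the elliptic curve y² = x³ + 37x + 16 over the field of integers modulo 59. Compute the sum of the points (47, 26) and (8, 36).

(47, 26) + (8, 36). λ = (36 - 26)/(8 - 47) ≡ 10/20 mod 59. 20⁻¹ ≡ 3 (mod 59), so λ ≡ 30.
  x = λ² - 47 - 8 = 900 - 55 ≡ 19; y = λ·(47 - 19) - 26 ≡ 47. → (19, 47)

(19, 47)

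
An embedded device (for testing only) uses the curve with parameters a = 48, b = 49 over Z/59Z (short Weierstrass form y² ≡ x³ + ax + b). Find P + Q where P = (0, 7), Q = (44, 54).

(18, 14)

(0, 7) + (44, 54). λ = (54 - 7)/(44 - 0) ≡ 47/44 mod 59. 44⁻¹ ≡ 55 (mod 59), so λ ≡ 48.
  x = λ² - 0 - 44 = 2304 - 44 ≡ 18; y = λ·(0 - 18) - 7 ≡ 14. → (18, 14)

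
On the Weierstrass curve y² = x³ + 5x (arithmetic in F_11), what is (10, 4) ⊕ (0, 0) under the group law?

(10, 4) + (0, 0). λ = (0 - 4)/(0 - 10) ≡ 7/1 mod 11. 1⁻¹ ≡ 1 (mod 11) since 1·1 = 1 ≡ 1, so λ ≡ 7.
  x = λ² - 10 - 0 = 49 - 10 ≡ 6; y = λ·(10 - 6) - 4 ≡ 2. → (6, 2)

(6, 2)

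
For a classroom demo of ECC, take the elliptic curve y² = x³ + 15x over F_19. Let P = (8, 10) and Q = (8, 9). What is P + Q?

The two points share x = 8 and their y-coordinates satisfy 10 + 9 ≡ 0 (mod 19), so they are inverses. Their sum is ∞.

O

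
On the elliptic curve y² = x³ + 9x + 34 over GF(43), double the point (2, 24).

tangent at (2, 24): λ = (3·2² + 9)/(2·24) ≡ 21/5. 5⁻¹ ≡ 26 (mod 43) since 5·26 = 130 ≡ 1, so λ ≡ 21·26 ≡ 30.
  x = λ² - 2 - 2 = 900 - 4 ≡ 36; y = λ·(2 - 36) - 24 ≡ 31. → (36, 31)

(36, 31)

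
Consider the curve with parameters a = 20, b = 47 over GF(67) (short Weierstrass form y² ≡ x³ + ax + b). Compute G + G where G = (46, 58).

(29, 62)

tangent at (46, 58): λ = (3·46² + 20)/(2·58) ≡ 3/49. 49⁻¹ ≡ 26 (mod 67), so λ ≡ 3·26 ≡ 11.
  x = λ² - 46 - 46 = 121 - 92 ≡ 29; y = λ·(46 - 29) - 58 ≡ 62. → (29, 62)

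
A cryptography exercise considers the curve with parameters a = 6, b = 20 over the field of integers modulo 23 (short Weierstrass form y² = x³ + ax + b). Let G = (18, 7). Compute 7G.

Double-and-add on 7 = (111)₂. Start with G = (18, 7) for the leading 1-bit.
double: tangent at (18, 7): λ = (3·18² + 6)/(2·7) ≡ 12/14. 14⁻¹ ≡ 5 (mod 23), so λ ≡ 12·5 ≡ 14.
  x = λ² - 18 - 18 = 196 - 36 ≡ 22; y = λ·(18 - 22) - 7 ≡ 6. → (22, 6)
add G: (22, 6) + (18, 7). λ = (7 - 6)/(18 - 22) ≡ 1/19 mod 23. 19⁻¹ ≡ 17 (mod 23), so λ ≡ 17.
  x = λ² - 22 - 18 = 289 - 40 ≡ 19; y = λ·(22 - 19) - 6 ≡ 22. → (19, 22)
double: tangent at (19, 22): λ = (3·19² + 6)/(2·22) ≡ 8/21. 21⁻¹ ≡ 11 (mod 23) since 21·11 = 231 ≡ 1, so λ ≡ 8·11 ≡ 19.
  x = λ² - 19 - 19 = 361 - 38 ≡ 1; y = λ·(19 - 1) - 22 ≡ 21. → (1, 21)
add G: (1, 21) + (18, 7). λ = (7 - 21)/(18 - 1) ≡ 9/17 mod 23. 17⁻¹ ≡ 19 (mod 23) since 17·19 = 323 ≡ 1, so λ ≡ 10.
  x = λ² - 1 - 18 = 100 - 19 ≡ 12; y = λ·(1 - 12) - 21 ≡ 7. → (12, 7)

(12, 7)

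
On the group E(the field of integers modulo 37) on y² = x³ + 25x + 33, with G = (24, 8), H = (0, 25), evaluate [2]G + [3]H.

(9, 5)

First 2G:
Repeated addition: build up to 2G.
2G: tangent at (24, 8): λ = (3·24² + 25)/(2·8) ≡ 14/16. 16⁻¹ ≡ 7 (mod 37), so λ ≡ 14·7 ≡ 24.
  x = λ² - 24 - 24 = 576 - 48 ≡ 10; y = λ·(24 - 10) - 8 ≡ 32. → (10, 32)
2G = (10, 32).
Next 3H:
Repeated addition: build up to 3H.
2H: tangent at (0, 25): λ = (3·0² + 25)/(2·25) ≡ 25/13. 13⁻¹ ≡ 20 (mod 37), so λ ≡ 25·20 ≡ 19.
  x = λ² - 0 - 0 = 361 - 0 ≡ 28; y = λ·(0 - 28) - 25 ≡ 35. → (28, 35)
3H: (28, 35) + (0, 25). λ = (25 - 35)/(0 - 28) ≡ 27/9 mod 37. 9⁻¹ ≡ 33 (mod 37) since 9·33 = 297 ≡ 1, so λ ≡ 3.
  x = λ² - 28 - 0 = 9 - 28 ≡ 18; y = λ·(28 - 18) - 35 ≡ 32. → (18, 32)
3H = (18, 32).
Finally 2G + 3H:
(10, 32) + (18, 32). λ = (32 - 32)/(18 - 10) ≡ 0/8 mod 37. 8⁻¹ ≡ 14 (mod 37), so λ ≡ 0.
  x = λ² - 10 - 18 = 0 - 28 ≡ 9; y = λ·(10 - 9) - 32 ≡ 5. → (9, 5)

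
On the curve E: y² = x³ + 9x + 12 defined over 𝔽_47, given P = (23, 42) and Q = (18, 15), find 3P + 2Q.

First 3P:
Repeated addition: build up to 3P.
2P: tangent at (23, 42): λ = (3·23² + 9)/(2·42) ≡ 45/37. 37⁻¹ ≡ 14 (mod 47), so λ ≡ 45·14 ≡ 19.
  x = λ² - 23 - 23 = 361 - 46 ≡ 33; y = λ·(23 - 33) - 42 ≡ 3. → (33, 3)
3P: (33, 3) + (23, 42). λ = (42 - 3)/(23 - 33) ≡ 39/37 mod 47. 37⁻¹ ≡ 14 (mod 47) since 37·14 = 518 ≡ 1, so λ ≡ 29.
  x = λ² - 33 - 23 = 841 - 56 ≡ 33; y = λ·(33 - 33) - 3 ≡ 44. → (33, 44)
3P = (33, 44).
Next 2Q:
Repeated addition: build up to 2Q.
2Q: tangent at (18, 15): λ = (3·18² + 9)/(2·15) ≡ 41/30. 30⁻¹ ≡ 11 (mod 47) since 30·11 = 330 ≡ 1, so λ ≡ 41·11 ≡ 28.
  x = λ² - 18 - 18 = 784 - 36 ≡ 43; y = λ·(18 - 43) - 15 ≡ 37. → (43, 37)
2Q = (43, 37).
Finally 3P + 2Q:
(33, 44) + (43, 37). λ = (37 - 44)/(43 - 33) ≡ 40/10 mod 47. 10⁻¹ ≡ 33 (mod 47), so λ ≡ 4.
  x = λ² - 33 - 43 = 16 - 76 ≡ 34; y = λ·(33 - 34) - 44 ≡ 46. → (34, 46)

(34, 46)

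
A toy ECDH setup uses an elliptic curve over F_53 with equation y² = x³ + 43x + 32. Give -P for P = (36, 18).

(36, 35)

-(36, 18) = (36, -18 mod 53) = (36, 35).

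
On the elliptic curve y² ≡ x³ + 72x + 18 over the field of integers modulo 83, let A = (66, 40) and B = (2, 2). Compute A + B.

(19, 32)

(66, 40) + (2, 2). λ = (2 - 40)/(2 - 66) ≡ 45/19 mod 83. 19⁻¹ ≡ 35 (mod 83) since 19·35 = 665 ≡ 1, so λ ≡ 81.
  x = λ² - 66 - 2 = 6561 - 68 ≡ 19; y = λ·(66 - 19) - 40 ≡ 32. → (19, 32)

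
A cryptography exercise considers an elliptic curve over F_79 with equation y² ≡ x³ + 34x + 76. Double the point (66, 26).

tangent at (66, 26): λ = (3·66² + 34)/(2·26) ≡ 67/52. 52⁻¹ ≡ 38 (mod 79), so λ ≡ 67·38 ≡ 18.
  x = λ² - 66 - 66 = 324 - 132 ≡ 34; y = λ·(66 - 34) - 26 ≡ 76. → (34, 76)

(34, 76)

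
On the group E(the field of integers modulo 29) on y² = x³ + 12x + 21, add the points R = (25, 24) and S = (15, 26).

(25, 24) + (15, 26). λ = (26 - 24)/(15 - 25) ≡ 2/19 mod 29. 19⁻¹ ≡ 26 (mod 29) since 19·26 = 494 ≡ 1, so λ ≡ 23.
  x = λ² - 25 - 15 = 529 - 40 ≡ 25; y = λ·(25 - 25) - 24 ≡ 5. → (25, 5)

(25, 5)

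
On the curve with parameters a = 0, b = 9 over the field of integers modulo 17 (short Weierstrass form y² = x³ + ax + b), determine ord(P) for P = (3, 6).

2P: tangent at (3, 6): λ = (3·3² + 0)/(2·6) ≡ 10/12. 12⁻¹ ≡ 10 (mod 17), so λ ≡ 10·10 ≡ 15.
  x = λ² - 3 - 3 = 225 - 6 ≡ 15; y = λ·(3 - 15) - 6 ≡ 1. → (15, 1)
3P: (15, 1) + (3, 6). λ = (6 - 1)/(3 - 15) ≡ 5/5 mod 17. 5⁻¹ ≡ 7 (mod 17), so λ ≡ 1.
  x = λ² - 15 - 3 = 1 - 18 ≡ 0; y = λ·(15 - 0) - 1 ≡ 14. → (0, 14)
4P: (0, 14) + (3, 6). λ = (6 - 14)/(3 - 0) ≡ 9/3 mod 17. 3⁻¹ ≡ 6 (mod 17), so λ ≡ 3.
  x = λ² - 0 - 3 = 9 - 3 ≡ 6; y = λ·(0 - 6) - 14 ≡ 2. → (6, 2)
5P: (6, 2) + (3, 6). λ = (6 - 2)/(3 - 6) ≡ 4/14 mod 17. 14⁻¹ ≡ 11 (mod 17) since 14·11 = 154 ≡ 1, so λ ≡ 10.
  x = λ² - 6 - 3 = 100 - 9 ≡ 6; y = λ·(6 - 6) - 2 ≡ 15. → (6, 15)
6P: (6, 15) + (3, 6). λ = (6 - 15)/(3 - 6) ≡ 8/14 mod 17. 14⁻¹ ≡ 11 (mod 17), so λ ≡ 3.
  x = λ² - 6 - 3 = 9 - 9 ≡ 0; y = λ·(6 - 0) - 15 ≡ 3. → (0, 3)
7P: (0, 3) + (3, 6). λ = (6 - 3)/(3 - 0) ≡ 3/3 mod 17. 3⁻¹ ≡ 6 (mod 17), so λ ≡ 1.
  x = λ² - 0 - 3 = 1 - 3 ≡ 15; y = λ·(0 - 15) - 3 ≡ 16. → (15, 16)
8P: (15, 16) + (3, 6). λ = (6 - 16)/(3 - 15) ≡ 7/5 mod 17. 5⁻¹ ≡ 7 (mod 17), so λ ≡ 15.
  x = λ² - 15 - 3 = 225 - 18 ≡ 3; y = λ·(15 - 3) - 16 ≡ 11. → (3, 11)
9P: (3, 11) + (3, 6): same x and y₁ ≡ -y₂, so the sum is O.
9P = O, so the order is 9.

9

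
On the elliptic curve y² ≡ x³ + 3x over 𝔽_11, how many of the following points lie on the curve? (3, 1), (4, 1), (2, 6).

1

(3, 1): 1² ≡ 1, rhs ≡ 3 → off.
(4, 1): 1² ≡ 1, rhs ≡ 10 → off.
(2, 6): 6² ≡ 3, rhs ≡ 3 → on.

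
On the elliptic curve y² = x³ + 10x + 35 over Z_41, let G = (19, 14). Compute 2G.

(34, 14)

tangent at (19, 14): λ = (3·19² + 10)/(2·14) ≡ 27/28. 28⁻¹ ≡ 22 (mod 41), so λ ≡ 27·22 ≡ 20.
  x = λ² - 19 - 19 = 400 - 38 ≡ 34; y = λ·(19 - 34) - 14 ≡ 14. → (34, 14)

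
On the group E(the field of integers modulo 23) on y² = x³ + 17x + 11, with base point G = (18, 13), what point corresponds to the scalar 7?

Repeated addition: build up to 7G.
2G: tangent at (18, 13): λ = (3·18² + 17)/(2·13) ≡ 0/3. 3⁻¹ ≡ 8 (mod 23), so λ ≡ 0·8 ≡ 0.
  x = λ² - 18 - 18 = 0 - 36 ≡ 10; y = λ·(18 - 10) - 13 ≡ 10. → (10, 10)
3G: (10, 10) + (18, 13). λ = (13 - 10)/(18 - 10) ≡ 3/8 mod 23. 8⁻¹ ≡ 3 (mod 23), so λ ≡ 9.
  x = λ² - 10 - 18 = 81 - 28 ≡ 7; y = λ·(10 - 7) - 10 ≡ 17. → (7, 17)
4G: (7, 17) + (18, 13). λ = (13 - 17)/(18 - 7) ≡ 19/11 mod 23. 11⁻¹ ≡ 21 (mod 23), so λ ≡ 8.
  x = λ² - 7 - 18 = 64 - 25 ≡ 16; y = λ·(7 - 16) - 17 ≡ 3. → (16, 3)
5G: (16, 3) + (18, 13). λ = (13 - 3)/(18 - 16) ≡ 10/2 mod 23. 2⁻¹ ≡ 12 (mod 23), so λ ≡ 5.
  x = λ² - 16 - 18 = 25 - 34 ≡ 14; y = λ·(16 - 14) - 3 ≡ 7. → (14, 7)
6G: (14, 7) + (18, 13). λ = (13 - 7)/(18 - 14) ≡ 6/4 mod 23. 4⁻¹ ≡ 6 (mod 23) since 4·6 = 24 ≡ 1, so λ ≡ 13.
  x = λ² - 14 - 18 = 169 - 32 ≡ 22; y = λ·(14 - 22) - 7 ≡ 4. → (22, 4)
7G: (22, 4) + (18, 13). λ = (13 - 4)/(18 - 22) ≡ 9/19 mod 23. 19⁻¹ ≡ 17 (mod 23) since 19·17 = 323 ≡ 1, so λ ≡ 15.
  x = λ² - 22 - 18 = 225 - 40 ≡ 1; y = λ·(22 - 1) - 4 ≡ 12. → (1, 12)

(1, 12)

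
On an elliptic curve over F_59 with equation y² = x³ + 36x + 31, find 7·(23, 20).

Write G = (23, 20).
Double-and-add on 7 = (111)₂. Start with G = (23, 20) for the leading 1-bit.
double: tangent at (23, 20): λ = (3·23² + 36)/(2·20) ≡ 30/40. 40⁻¹ ≡ 31 (mod 59) since 40·31 = 1240 ≡ 1, so λ ≡ 30·31 ≡ 45.
  x = λ² - 23 - 23 = 2025 - 46 ≡ 32; y = λ·(23 - 32) - 20 ≡ 47. → (32, 47)
add G: (32, 47) + (23, 20). λ = (20 - 47)/(23 - 32) ≡ 32/50 mod 59. 50⁻¹ ≡ 13 (mod 59), so λ ≡ 3.
  x = λ² - 32 - 23 = 9 - 55 ≡ 13; y = λ·(32 - 13) - 47 ≡ 10. → (13, 10)
double: tangent at (13, 10): λ = (3·13² + 36)/(2·10) ≡ 12/20. 20⁻¹ ≡ 3 (mod 59), so λ ≡ 12·3 ≡ 36.
  x = λ² - 13 - 13 = 1296 - 26 ≡ 31; y = λ·(13 - 31) - 10 ≡ 50. → (31, 50)
add G: (31, 50) + (23, 20). λ = (20 - 50)/(23 - 31) ≡ 29/51 mod 59. 51⁻¹ ≡ 22 (mod 59) since 51·22 = 1122 ≡ 1, so λ ≡ 48.
  x = λ² - 31 - 23 = 2304 - 54 ≡ 8; y = λ·(31 - 8) - 50 ≡ 51. → (8, 51)

(8, 51)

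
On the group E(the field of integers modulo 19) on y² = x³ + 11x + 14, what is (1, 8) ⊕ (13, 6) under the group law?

(1, 8) + (13, 6). λ = (6 - 8)/(13 - 1) ≡ 17/12 mod 19. 12⁻¹ ≡ 8 (mod 19) since 12·8 = 96 ≡ 1, so λ ≡ 3.
  x = λ² - 1 - 13 = 9 - 14 ≡ 14; y = λ·(1 - 14) - 8 ≡ 10. → (14, 10)

(14, 10)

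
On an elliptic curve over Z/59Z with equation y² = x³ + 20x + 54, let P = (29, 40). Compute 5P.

Double-and-add on 5 = (101)₂. Start with P = (29, 40) for the leading 1-bit.
double: tangent at (29, 40): λ = (3·29² + 20)/(2·40) ≡ 6/21. 21⁻¹ ≡ 45 (mod 59), so λ ≡ 6·45 ≡ 34.
  x = λ² - 29 - 29 = 1156 - 58 ≡ 36; y = λ·(29 - 36) - 40 ≡ 17. → (36, 17)
double: tangent at (36, 17): λ = (3·36² + 20)/(2·17) ≡ 14/34. 34⁻¹ ≡ 33 (mod 59), so λ ≡ 14·33 ≡ 49.
  x = λ² - 36 - 36 = 2401 - 72 ≡ 28; y = λ·(36 - 28) - 17 ≡ 21. → (28, 21)
add P: (28, 21) + (29, 40). λ = (40 - 21)/(29 - 28) ≡ 19/1 mod 59. 1⁻¹ ≡ 1 (mod 59), so λ ≡ 19.
  x = λ² - 28 - 29 = 361 - 57 ≡ 9; y = λ·(28 - 9) - 21 ≡ 45. → (9, 45)

(9, 45)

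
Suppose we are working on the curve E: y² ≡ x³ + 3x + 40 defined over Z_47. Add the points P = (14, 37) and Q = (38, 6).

(32, 45)

(14, 37) + (38, 6). λ = (6 - 37)/(38 - 14) ≡ 16/24 mod 47. 24⁻¹ ≡ 2 (mod 47), so λ ≡ 32.
  x = λ² - 14 - 38 = 1024 - 52 ≡ 32; y = λ·(14 - 32) - 37 ≡ 45. → (32, 45)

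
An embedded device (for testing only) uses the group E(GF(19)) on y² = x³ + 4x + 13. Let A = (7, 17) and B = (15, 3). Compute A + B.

(6, 5)

(7, 17) + (15, 3). λ = (3 - 17)/(15 - 7) ≡ 5/8 mod 19. 8⁻¹ ≡ 12 (mod 19), so λ ≡ 3.
  x = λ² - 7 - 15 = 9 - 22 ≡ 6; y = λ·(7 - 6) - 17 ≡ 5. → (6, 5)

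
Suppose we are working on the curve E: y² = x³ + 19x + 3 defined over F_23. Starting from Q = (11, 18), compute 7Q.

(11, 5)

Repeated addition: build up to 7Q.
2Q: tangent at (11, 18): λ = (3·11² + 19)/(2·18) ≡ 14/13. 13⁻¹ ≡ 16 (mod 23) since 13·16 = 208 ≡ 1, so λ ≡ 14·16 ≡ 17.
  x = λ² - 11 - 11 = 289 - 22 ≡ 14; y = λ·(11 - 14) - 18 ≡ 0. → (14, 0)
3Q: (14, 0) + (11, 18). λ = (18 - 0)/(11 - 14) ≡ 18/20 mod 23. 20⁻¹ ≡ 15 (mod 23), so λ ≡ 17.
  x = λ² - 14 - 11 = 289 - 25 ≡ 11; y = λ·(14 - 11) - 0 ≡ 5. → (11, 5)
4Q: (11, 5) + (11, 18): same x and y₁ ≡ -y₂, so the sum is O.
5Q: O + (11, 18) = (11, 18) (identity).
6Q: tangent at (11, 18): λ = (3·11² + 19)/(2·18) ≡ 14/13. 13⁻¹ ≡ 16 (mod 23), so λ ≡ 14·16 ≡ 17.
  x = λ² - 11 - 11 = 289 - 22 ≡ 14; y = λ·(11 - 14) - 18 ≡ 0. → (14, 0)
7Q: (14, 0) + (11, 18). λ = (18 - 0)/(11 - 14) ≡ 18/20 mod 23. 20⁻¹ ≡ 15 (mod 23), so λ ≡ 17.
  x = λ² - 14 - 11 = 289 - 25 ≡ 11; y = λ·(14 - 11) - 0 ≡ 5. → (11, 5)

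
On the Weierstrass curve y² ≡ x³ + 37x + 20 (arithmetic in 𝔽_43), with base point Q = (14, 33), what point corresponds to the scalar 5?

Repeated addition: build up to 5Q.
2Q: tangent at (14, 33): λ = (3·14² + 37)/(2·33) ≡ 23/23. 23⁻¹ ≡ 15 (mod 43), so λ ≡ 23·15 ≡ 1.
  x = λ² - 14 - 14 = 1 - 28 ≡ 16; y = λ·(14 - 16) - 33 ≡ 8. → (16, 8)
3Q: (16, 8) + (14, 33). λ = (33 - 8)/(14 - 16) ≡ 25/41 mod 43. 41⁻¹ ≡ 21 (mod 43), so λ ≡ 9.
  x = λ² - 16 - 14 = 81 - 30 ≡ 8; y = λ·(16 - 8) - 8 ≡ 21. → (8, 21)
4Q: (8, 21) + (14, 33). λ = (33 - 21)/(14 - 8) ≡ 12/6 mod 43. 6⁻¹ ≡ 36 (mod 43) since 6·36 = 216 ≡ 1, so λ ≡ 2.
  x = λ² - 8 - 14 = 4 - 22 ≡ 25; y = λ·(8 - 25) - 21 ≡ 31. → (25, 31)
5Q: (25, 31) + (14, 33). λ = (33 - 31)/(14 - 25) ≡ 2/32 mod 43. 32⁻¹ ≡ 39 (mod 43) since 32·39 = 1248 ≡ 1, so λ ≡ 35.
  x = λ² - 25 - 14 = 1225 - 39 ≡ 25; y = λ·(25 - 25) - 31 ≡ 12. → (25, 12)

(25, 12)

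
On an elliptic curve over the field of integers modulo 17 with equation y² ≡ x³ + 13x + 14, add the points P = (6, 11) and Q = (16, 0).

(6, 11) + (16, 0). λ = (0 - 11)/(16 - 6) ≡ 6/10 mod 17. 10⁻¹ ≡ 12 (mod 17), so λ ≡ 4.
  x = λ² - 6 - 16 = 16 - 22 ≡ 11; y = λ·(6 - 11) - 11 ≡ 3. → (11, 3)

(11, 3)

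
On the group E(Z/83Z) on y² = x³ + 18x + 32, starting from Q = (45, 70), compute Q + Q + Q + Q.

(15, 78)

Double-and-add on 4 = (100)₂. Start with Q = (45, 70) for the leading 1-bit.
double: tangent at (45, 70): λ = (3·45² + 18)/(2·70) ≡ 34/57. 57⁻¹ ≡ 67 (mod 83), so λ ≡ 34·67 ≡ 37.
  x = λ² - 45 - 45 = 1369 - 90 ≡ 34; y = λ·(45 - 34) - 70 ≡ 5. → (34, 5)
double: tangent at (34, 5): λ = (3·34² + 18)/(2·5) ≡ 0/10. 10⁻¹ ≡ 25 (mod 83) since 10·25 = 250 ≡ 1, so λ ≡ 0·25 ≡ 0.
  x = λ² - 34 - 34 = 0 - 68 ≡ 15; y = λ·(34 - 15) - 5 ≡ 78. → (15, 78)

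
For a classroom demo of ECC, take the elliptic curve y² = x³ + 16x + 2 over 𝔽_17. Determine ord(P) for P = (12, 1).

2P: tangent at (12, 1): λ = (3·12² + 16)/(2·1) ≡ 6/2. 2⁻¹ ≡ 9 (mod 17) since 2·9 = 18 ≡ 1, so λ ≡ 6·9 ≡ 3.
  x = λ² - 12 - 12 = 9 - 24 ≡ 2; y = λ·(12 - 2) - 1 ≡ 12. → (2, 12)
3P: (2, 12) + (12, 1). λ = (1 - 12)/(12 - 2) ≡ 6/10 mod 17. 10⁻¹ ≡ 12 (mod 17), so λ ≡ 4.
  x = λ² - 2 - 12 = 16 - 14 ≡ 2; y = λ·(2 - 2) - 12 ≡ 5. → (2, 5)
4P: (2, 5) + (12, 1). λ = (1 - 5)/(12 - 2) ≡ 13/10 mod 17. 10⁻¹ ≡ 12 (mod 17) since 10·12 = 120 ≡ 1, so λ ≡ 3.
  x = λ² - 2 - 12 = 9 - 14 ≡ 12; y = λ·(2 - 12) - 5 ≡ 16. → (12, 16)
5P: (12, 16) + (12, 1): same x and y₁ ≡ -y₂, so the sum is 𝒪.
5P = 𝒪, so the order is 5.

5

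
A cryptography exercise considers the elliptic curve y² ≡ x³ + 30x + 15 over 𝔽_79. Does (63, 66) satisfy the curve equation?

no

y² = 66² ≡ 11; x³ + 30x + 15 = 251952 ≡ 21 (mod 79). 11 ≠ 21.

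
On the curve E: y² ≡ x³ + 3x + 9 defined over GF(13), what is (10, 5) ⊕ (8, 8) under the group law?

(7, 10)

(10, 5) + (8, 8). λ = (8 - 5)/(8 - 10) ≡ 3/11 mod 13. 11⁻¹ ≡ 6 (mod 13), so λ ≡ 5.
  x = λ² - 10 - 8 = 25 - 18 ≡ 7; y = λ·(10 - 7) - 5 ≡ 10. → (7, 10)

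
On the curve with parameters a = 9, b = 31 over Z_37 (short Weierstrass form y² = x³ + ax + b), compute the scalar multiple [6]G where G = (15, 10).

(24, 14)

Double-and-add on 6 = (110)₂. Start with G = (15, 10) for the leading 1-bit.
double: tangent at (15, 10): λ = (3·15² + 9)/(2·10) ≡ 18/20. 20⁻¹ ≡ 13 (mod 37), so λ ≡ 18·13 ≡ 12.
  x = λ² - 15 - 15 = 144 - 30 ≡ 3; y = λ·(15 - 3) - 10 ≡ 23. → (3, 23)
add G: (3, 23) + (15, 10). λ = (10 - 23)/(15 - 3) ≡ 24/12 mod 37. 12⁻¹ ≡ 34 (mod 37), so λ ≡ 2.
  x = λ² - 3 - 15 = 4 - 18 ≡ 23; y = λ·(3 - 23) - 23 ≡ 11. → (23, 11)
double: tangent at (23, 11): λ = (3·23² + 9)/(2·11) ≡ 5/22. 22⁻¹ ≡ 32 (mod 37), so λ ≡ 5·32 ≡ 12.
  x = λ² - 23 - 23 = 144 - 46 ≡ 24; y = λ·(23 - 24) - 11 ≡ 14. → (24, 14)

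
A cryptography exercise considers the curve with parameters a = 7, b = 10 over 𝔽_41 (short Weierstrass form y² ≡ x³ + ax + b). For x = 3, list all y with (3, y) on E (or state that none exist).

x³ + 7x + 10 = 58 ≡ 17 (mod 41).
17 is a non-residue mod 41; no y exists.

none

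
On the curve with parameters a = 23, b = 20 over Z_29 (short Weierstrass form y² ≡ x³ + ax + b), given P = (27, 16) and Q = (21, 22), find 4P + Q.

(15, 12)

First 4P:
Repeated addition: build up to 4P.
2P: tangent at (27, 16): λ = (3·27² + 23)/(2·16) ≡ 6/3. 3⁻¹ ≡ 10 (mod 29) since 3·10 = 30 ≡ 1, so λ ≡ 6·10 ≡ 2.
  x = λ² - 27 - 27 = 4 - 54 ≡ 8; y = λ·(27 - 8) - 16 ≡ 22. → (8, 22)
3P: (8, 22) + (27, 16). λ = (16 - 22)/(27 - 8) ≡ 23/19 mod 29. 19⁻¹ ≡ 26 (mod 29), so λ ≡ 18.
  x = λ² - 8 - 27 = 324 - 35 ≡ 28; y = λ·(8 - 28) - 22 ≡ 24. → (28, 24)
4P: (28, 24) + (27, 16). λ = (16 - 24)/(27 - 28) ≡ 21/28 mod 29. 28⁻¹ ≡ 28 (mod 29), so λ ≡ 8.
  x = λ² - 28 - 27 = 64 - 55 ≡ 9; y = λ·(28 - 9) - 24 ≡ 12. → (9, 12)
4P = (9, 12).
Finally 4P + Q:
(9, 12) + (21, 22). λ = (22 - 12)/(21 - 9) ≡ 10/12 mod 29. 12⁻¹ ≡ 17 (mod 29), so λ ≡ 25.
  x = λ² - 9 - 21 = 625 - 30 ≡ 15; y = λ·(9 - 15) - 12 ≡ 12. → (15, 12)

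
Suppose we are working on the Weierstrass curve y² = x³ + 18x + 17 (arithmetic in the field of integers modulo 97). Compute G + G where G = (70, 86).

tangent at (70, 86): λ = (3·70² + 18)/(2·86) ≡ 71/75. 75⁻¹ ≡ 22 (mod 97) since 75·22 = 1650 ≡ 1, so λ ≡ 71·22 ≡ 10.
  x = λ² - 70 - 70 = 100 - 140 ≡ 57; y = λ·(70 - 57) - 86 ≡ 44. → (57, 44)

(57, 44)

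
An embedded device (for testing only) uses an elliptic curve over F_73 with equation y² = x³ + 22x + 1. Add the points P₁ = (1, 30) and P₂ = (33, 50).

(1, 30) + (33, 50). λ = (50 - 30)/(33 - 1) ≡ 20/32 mod 73. 32⁻¹ ≡ 16 (mod 73), so λ ≡ 28.
  x = λ² - 1 - 33 = 784 - 34 ≡ 20; y = λ·(1 - 20) - 30 ≡ 22. → (20, 22)

(20, 22)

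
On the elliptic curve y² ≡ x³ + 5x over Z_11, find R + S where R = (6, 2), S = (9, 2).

(6, 2) + (9, 2). λ = (2 - 2)/(9 - 6) ≡ 0/3 mod 11. 3⁻¹ ≡ 4 (mod 11) since 3·4 = 12 ≡ 1, so λ ≡ 0.
  x = λ² - 6 - 9 = 0 - 15 ≡ 7; y = λ·(6 - 7) - 2 ≡ 9. → (7, 9)

(7, 9)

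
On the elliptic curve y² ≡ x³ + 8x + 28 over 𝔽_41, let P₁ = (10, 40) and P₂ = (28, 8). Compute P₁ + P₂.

(10, 40) + (28, 8). λ = (8 - 40)/(28 - 10) ≡ 9/18 mod 41. 18⁻¹ ≡ 16 (mod 41), so λ ≡ 21.
  x = λ² - 10 - 28 = 441 - 38 ≡ 34; y = λ·(10 - 34) - 40 ≡ 30. → (34, 30)

(34, 30)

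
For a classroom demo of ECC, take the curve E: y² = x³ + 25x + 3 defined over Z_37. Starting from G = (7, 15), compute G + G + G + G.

(13, 3)

Repeated addition: build up to 4G.
2G: tangent at (7, 15): λ = (3·7² + 25)/(2·15) ≡ 24/30. 30⁻¹ ≡ 21 (mod 37), so λ ≡ 24·21 ≡ 23.
  x = λ² - 7 - 7 = 529 - 14 ≡ 34; y = λ·(7 - 34) - 15 ≡ 30. → (34, 30)
3G: (34, 30) + (7, 15). λ = (15 - 30)/(7 - 34) ≡ 22/10 mod 37. 10⁻¹ ≡ 26 (mod 37), so λ ≡ 17.
  x = λ² - 34 - 7 = 289 - 41 ≡ 26; y = λ·(34 - 26) - 30 ≡ 32. → (26, 32)
4G: (26, 32) + (7, 15). λ = (15 - 32)/(7 - 26) ≡ 20/18 mod 37. 18⁻¹ ≡ 35 (mod 37) since 18·35 = 630 ≡ 1, so λ ≡ 34.
  x = λ² - 26 - 7 = 1156 - 33 ≡ 13; y = λ·(26 - 13) - 32 ≡ 3. → (13, 3)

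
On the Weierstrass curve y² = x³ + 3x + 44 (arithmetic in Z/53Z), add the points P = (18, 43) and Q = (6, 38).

(18, 43) + (6, 38). λ = (38 - 43)/(6 - 18) ≡ 48/41 mod 53. 41⁻¹ ≡ 22 (mod 53) since 41·22 = 902 ≡ 1, so λ ≡ 49.
  x = λ² - 18 - 6 = 2401 - 24 ≡ 45; y = λ·(18 - 45) - 43 ≡ 12. → (45, 12)

(45, 12)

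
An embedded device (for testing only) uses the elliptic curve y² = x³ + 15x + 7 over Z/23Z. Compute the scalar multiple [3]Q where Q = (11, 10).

(8, 15)

Repeated addition: build up to 3Q.
2Q: tangent at (11, 10): λ = (3·11² + 15)/(2·10) ≡ 10/20. 20⁻¹ ≡ 15 (mod 23), so λ ≡ 10·15 ≡ 12.
  x = λ² - 11 - 11 = 144 - 22 ≡ 7; y = λ·(11 - 7) - 10 ≡ 15. → (7, 15)
3Q: (7, 15) + (11, 10). λ = (10 - 15)/(11 - 7) ≡ 18/4 mod 23. 4⁻¹ ≡ 6 (mod 23), so λ ≡ 16.
  x = λ² - 7 - 11 = 256 - 18 ≡ 8; y = λ·(7 - 8) - 15 ≡ 15. → (8, 15)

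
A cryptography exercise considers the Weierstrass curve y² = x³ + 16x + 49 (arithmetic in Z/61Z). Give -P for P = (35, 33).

-(35, 33) = (35, -33 mod 61) = (35, 28).

(35, 28)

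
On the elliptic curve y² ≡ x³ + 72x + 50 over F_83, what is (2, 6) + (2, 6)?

tangent at (2, 6): λ = (3·2² + 72)/(2·6) ≡ 1/12. 12⁻¹ ≡ 7 (mod 83), so λ ≡ 1·7 ≡ 7.
  x = λ² - 2 - 2 = 49 - 4 ≡ 45; y = λ·(2 - 45) - 6 ≡ 25. → (45, 25)

(45, 25)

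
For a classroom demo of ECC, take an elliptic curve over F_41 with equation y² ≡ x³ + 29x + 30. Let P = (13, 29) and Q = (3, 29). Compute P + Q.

(25, 12)

(13, 29) + (3, 29). λ = (29 - 29)/(3 - 13) ≡ 0/31 mod 41. 31⁻¹ ≡ 4 (mod 41), so λ ≡ 0.
  x = λ² - 13 - 3 = 0 - 16 ≡ 25; y = λ·(13 - 25) - 29 ≡ 12. → (25, 12)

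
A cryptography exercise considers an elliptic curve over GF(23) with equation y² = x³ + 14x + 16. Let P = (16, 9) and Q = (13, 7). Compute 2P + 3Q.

First 2P:
Repeated addition: build up to 2P.
2P: tangent at (16, 9): λ = (3·16² + 14)/(2·9) ≡ 0/18. 18⁻¹ ≡ 9 (mod 23), so λ ≡ 0·9 ≡ 0.
  x = λ² - 16 - 16 = 0 - 32 ≡ 14; y = λ·(16 - 14) - 9 ≡ 14. → (14, 14)
2P = (14, 14).
Next 3Q:
Repeated addition: build up to 3Q.
2Q: tangent at (13, 7): λ = (3·13² + 14)/(2·7) ≡ 15/14. 14⁻¹ ≡ 5 (mod 23), so λ ≡ 15·5 ≡ 6.
  x = λ² - 13 - 13 = 36 - 26 ≡ 10; y = λ·(13 - 10) - 7 ≡ 11. → (10, 11)
3Q: (10, 11) + (13, 7). λ = (7 - 11)/(13 - 10) ≡ 19/3 mod 23. 3⁻¹ ≡ 8 (mod 23) since 3·8 = 24 ≡ 1, so λ ≡ 14.
  x = λ² - 10 - 13 = 196 - 23 ≡ 12; y = λ·(10 - 12) - 11 ≡ 7. → (12, 7)
3Q = (12, 7).
Finally 2P + 3Q:
(14, 14) + (12, 7). λ = (7 - 14)/(12 - 14) ≡ 16/21 mod 23. 21⁻¹ ≡ 11 (mod 23) since 21·11 = 231 ≡ 1, so λ ≡ 15.
  x = λ² - 14 - 12 = 225 - 26 ≡ 15; y = λ·(14 - 15) - 14 ≡ 17. → (15, 17)

(15, 17)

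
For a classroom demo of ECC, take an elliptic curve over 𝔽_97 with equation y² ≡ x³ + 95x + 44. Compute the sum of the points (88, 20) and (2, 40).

(88, 20) + (2, 40). λ = (40 - 20)/(2 - 88) ≡ 20/11 mod 97. 11⁻¹ ≡ 53 (mod 97) since 11·53 = 583 ≡ 1, so λ ≡ 90.
  x = λ² - 88 - 2 = 8100 - 90 ≡ 56; y = λ·(88 - 56) - 20 ≡ 47. → (56, 47)

(56, 47)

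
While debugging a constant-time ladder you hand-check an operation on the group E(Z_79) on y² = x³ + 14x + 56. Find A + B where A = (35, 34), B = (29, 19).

(41, 30)

(35, 34) + (29, 19). λ = (19 - 34)/(29 - 35) ≡ 64/73 mod 79. 73⁻¹ ≡ 13 (mod 79), so λ ≡ 42.
  x = λ² - 35 - 29 = 1764 - 64 ≡ 41; y = λ·(35 - 41) - 34 ≡ 30. → (41, 30)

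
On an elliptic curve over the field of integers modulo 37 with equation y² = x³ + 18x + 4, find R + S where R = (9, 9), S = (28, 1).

(34, 21)

(9, 9) + (28, 1). λ = (1 - 9)/(28 - 9) ≡ 29/19 mod 37. 19⁻¹ ≡ 2 (mod 37), so λ ≡ 21.
  x = λ² - 9 - 28 = 441 - 37 ≡ 34; y = λ·(9 - 34) - 9 ≡ 21. → (34, 21)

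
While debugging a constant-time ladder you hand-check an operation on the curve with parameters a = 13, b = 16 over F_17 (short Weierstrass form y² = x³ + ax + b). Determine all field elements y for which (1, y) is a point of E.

x³ + 13x + 16 = 30 ≡ 13 (mod 17).
Square roots of 13 mod 17: 8 and 9 (since 8² = 64 ≡ 13).

8, 9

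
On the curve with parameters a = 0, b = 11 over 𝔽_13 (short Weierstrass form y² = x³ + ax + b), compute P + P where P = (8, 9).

(1, 5)

tangent at (8, 9): λ = (3·8² + 0)/(2·9) ≡ 10/5. 5⁻¹ ≡ 8 (mod 13) since 5·8 = 40 ≡ 1, so λ ≡ 10·8 ≡ 2.
  x = λ² - 8 - 8 = 4 - 16 ≡ 1; y = λ·(8 - 1) - 9 ≡ 5. → (1, 5)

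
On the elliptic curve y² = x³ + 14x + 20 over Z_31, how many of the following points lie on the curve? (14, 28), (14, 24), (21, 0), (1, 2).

(14, 28): 28² ≡ 9, rhs ≡ 15 → off.
(14, 24): 24² ≡ 18, rhs ≡ 15 → off.
(21, 0): 0² ≡ 0, rhs ≡ 27 → off.
(1, 2): 2² ≡ 4, rhs ≡ 4 → on.

1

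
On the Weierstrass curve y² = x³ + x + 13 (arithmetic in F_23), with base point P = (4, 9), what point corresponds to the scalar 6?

Double-and-add on 6 = (110)₂. Start with P = (4, 9) for the leading 1-bit.
double: tangent at (4, 9): λ = (3·4² + 1)/(2·9) ≡ 3/18. 18⁻¹ ≡ 9 (mod 23) since 18·9 = 162 ≡ 1, so λ ≡ 3·9 ≡ 4.
  x = λ² - 4 - 4 = 16 - 8 ≡ 8; y = λ·(4 - 8) - 9 ≡ 21. → (8, 21)
add P: (8, 21) + (4, 9). λ = (9 - 21)/(4 - 8) ≡ 11/19 mod 23. 19⁻¹ ≡ 17 (mod 23), so λ ≡ 3.
  x = λ² - 8 - 4 = 9 - 12 ≡ 20; y = λ·(8 - 20) - 21 ≡ 12. → (20, 12)
double: tangent at (20, 12): λ = (3·20² + 1)/(2·12) ≡ 5/1. 1⁻¹ ≡ 1 (mod 23), so λ ≡ 5·1 ≡ 5.
  x = λ² - 20 - 20 = 25 - 40 ≡ 8; y = λ·(20 - 8) - 12 ≡ 2. → (8, 2)

(8, 2)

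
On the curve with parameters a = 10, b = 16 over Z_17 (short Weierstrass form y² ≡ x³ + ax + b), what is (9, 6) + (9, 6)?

tangent at (9, 6): λ = (3·9² + 10)/(2·6) ≡ 15/12. 12⁻¹ ≡ 10 (mod 17) since 12·10 = 120 ≡ 1, so λ ≡ 15·10 ≡ 14.
  x = λ² - 9 - 9 = 196 - 18 ≡ 8; y = λ·(9 - 8) - 6 ≡ 8. → (8, 8)

(8, 8)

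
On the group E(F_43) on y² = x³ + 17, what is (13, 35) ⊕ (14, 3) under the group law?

(8, 20)

(13, 35) + (14, 3). λ = (3 - 35)/(14 - 13) ≡ 11/1 mod 43. 1⁻¹ ≡ 1 (mod 43) since 1·1 = 1 ≡ 1, so λ ≡ 11.
  x = λ² - 13 - 14 = 121 - 27 ≡ 8; y = λ·(13 - 8) - 35 ≡ 20. → (8, 20)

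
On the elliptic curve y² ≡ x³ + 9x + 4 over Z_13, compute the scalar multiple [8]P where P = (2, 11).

(8, 9)

Double-and-add on 8 = (1000)₂. Start with P = (2, 11) for the leading 1-bit.
double: tangent at (2, 11): λ = (3·2² + 9)/(2·11) ≡ 8/9. 9⁻¹ ≡ 3 (mod 13) since 9·3 = 27 ≡ 1, so λ ≡ 8·3 ≡ 11.
  x = λ² - 2 - 2 = 121 - 4 ≡ 0; y = λ·(2 - 0) - 11 ≡ 11. → (0, 11)
double: tangent at (0, 11): λ = (3·0² + 9)/(2·11) ≡ 9/9. 9⁻¹ ≡ 3 (mod 13), so λ ≡ 9·3 ≡ 1.
  x = λ² - 0 - 0 = 1 - 0 ≡ 1; y = λ·(0 - 1) - 11 ≡ 1. → (1, 1)
double: tangent at (1, 1): λ = (3·1² + 9)/(2·1) ≡ 12/2. 2⁻¹ ≡ 7 (mod 13), so λ ≡ 12·7 ≡ 6.
  x = λ² - 1 - 1 = 36 - 2 ≡ 8; y = λ·(1 - 8) - 1 ≡ 9. → (8, 9)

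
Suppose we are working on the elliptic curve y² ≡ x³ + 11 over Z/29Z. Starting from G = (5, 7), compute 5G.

Repeated addition: build up to 5G.
2G: tangent at (5, 7): λ = (3·5² + 0)/(2·7) ≡ 17/14. 14⁻¹ ≡ 27 (mod 29), so λ ≡ 17·27 ≡ 24.
  x = λ² - 5 - 5 = 576 - 10 ≡ 15; y = λ·(5 - 15) - 7 ≡ 14. → (15, 14)
3G: (15, 14) + (5, 7). λ = (7 - 14)/(5 - 15) ≡ 22/19 mod 29. 19⁻¹ ≡ 26 (mod 29), so λ ≡ 21.
  x = λ² - 15 - 5 = 441 - 20 ≡ 15; y = λ·(15 - 15) - 14 ≡ 15. → (15, 15)
4G: (15, 15) + (5, 7). λ = (7 - 15)/(5 - 15) ≡ 21/19 mod 29. 19⁻¹ ≡ 26 (mod 29), so λ ≡ 24.
  x = λ² - 15 - 5 = 576 - 20 ≡ 5; y = λ·(15 - 5) - 15 ≡ 22. → (5, 22)
5G: (5, 22) + (5, 7): same x and y₁ ≡ -y₂, so the sum is O.

O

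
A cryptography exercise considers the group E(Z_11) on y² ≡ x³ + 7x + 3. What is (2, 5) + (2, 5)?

tangent at (2, 5): λ = (3·2² + 7)/(2·5) ≡ 8/10. 10⁻¹ ≡ 10 (mod 11), so λ ≡ 8·10 ≡ 3.
  x = λ² - 2 - 2 = 9 - 4 ≡ 5; y = λ·(2 - 5) - 5 ≡ 8. → (5, 8)

(5, 8)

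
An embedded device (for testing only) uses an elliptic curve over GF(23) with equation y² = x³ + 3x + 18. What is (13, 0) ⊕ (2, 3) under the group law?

(13, 0) + (2, 3). λ = (3 - 0)/(2 - 13) ≡ 3/12 mod 23. 12⁻¹ ≡ 2 (mod 23), so λ ≡ 6.
  x = λ² - 13 - 2 = 36 - 15 ≡ 21; y = λ·(13 - 21) - 0 ≡ 21. → (21, 21)

(21, 21)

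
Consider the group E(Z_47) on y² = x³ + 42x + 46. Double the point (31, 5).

(13, 43)

tangent at (31, 5): λ = (3·31² + 42)/(2·5) ≡ 11/10. 10⁻¹ ≡ 33 (mod 47) since 10·33 = 330 ≡ 1, so λ ≡ 11·33 ≡ 34.
  x = λ² - 31 - 31 = 1156 - 62 ≡ 13; y = λ·(31 - 13) - 5 ≡ 43. → (13, 43)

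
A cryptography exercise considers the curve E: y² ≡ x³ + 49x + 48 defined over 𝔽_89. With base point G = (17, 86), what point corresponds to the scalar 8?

(54, 15)

Double-and-add on 8 = (1000)₂. Start with G = (17, 86) for the leading 1-bit.
double: tangent at (17, 86): λ = (3·17² + 49)/(2·86) ≡ 26/83. 83⁻¹ ≡ 74 (mod 89) since 83·74 = 6142 ≡ 1, so λ ≡ 26·74 ≡ 55.
  x = λ² - 17 - 17 = 3025 - 34 ≡ 54; y = λ·(17 - 54) - 86 ≡ 15. → (54, 15)
double: tangent at (54, 15): λ = (3·54² + 49)/(2·15) ≡ 75/30. 30⁻¹ ≡ 3 (mod 89) since 30·3 = 90 ≡ 1, so λ ≡ 75·3 ≡ 47.
  x = λ² - 54 - 54 = 2209 - 108 ≡ 54; y = λ·(54 - 54) - 15 ≡ 74. → (54, 74)
double: tangent at (54, 74): λ = (3·54² + 49)/(2·74) ≡ 75/59. 59⁻¹ ≡ 86 (mod 89), so λ ≡ 75·86 ≡ 42.
  x = λ² - 54 - 54 = 1764 - 108 ≡ 54; y = λ·(54 - 54) - 74 ≡ 15. → (54, 15)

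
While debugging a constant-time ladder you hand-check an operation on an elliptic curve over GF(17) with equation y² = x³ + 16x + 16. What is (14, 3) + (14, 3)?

tangent at (14, 3): λ = (3·14² + 16)/(2·3) ≡ 9/6. 6⁻¹ ≡ 3 (mod 17), so λ ≡ 9·3 ≡ 10.
  x = λ² - 14 - 14 = 100 - 28 ≡ 4; y = λ·(14 - 4) - 3 ≡ 12. → (4, 12)

(4, 12)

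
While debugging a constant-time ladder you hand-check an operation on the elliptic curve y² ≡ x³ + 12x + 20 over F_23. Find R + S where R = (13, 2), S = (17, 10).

(13, 2) + (17, 10). λ = (10 - 2)/(17 - 13) ≡ 8/4 mod 23. 4⁻¹ ≡ 6 (mod 23), so λ ≡ 2.
  x = λ² - 13 - 17 = 4 - 30 ≡ 20; y = λ·(13 - 20) - 2 ≡ 7. → (20, 7)

(20, 7)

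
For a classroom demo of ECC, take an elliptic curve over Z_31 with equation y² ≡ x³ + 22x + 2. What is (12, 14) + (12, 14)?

(17, 9)

tangent at (12, 14): λ = (3·12² + 22)/(2·14) ≡ 20/28. 28⁻¹ ≡ 10 (mod 31) since 28·10 = 280 ≡ 1, so λ ≡ 20·10 ≡ 14.
  x = λ² - 12 - 12 = 196 - 24 ≡ 17; y = λ·(12 - 17) - 14 ≡ 9. → (17, 9)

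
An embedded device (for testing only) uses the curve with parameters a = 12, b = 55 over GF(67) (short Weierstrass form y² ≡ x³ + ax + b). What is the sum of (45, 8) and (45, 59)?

O

The two points share x = 45 and their y-coordinates satisfy 8 + 59 ≡ 0 (mod 67), so they are inverses. Their sum is O.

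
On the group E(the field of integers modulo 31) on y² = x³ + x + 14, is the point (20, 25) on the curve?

y² = 25² ≡ 5; x³ + 1x + 14 = 8034 ≡ 5 (mod 31). 5 = 5.

yes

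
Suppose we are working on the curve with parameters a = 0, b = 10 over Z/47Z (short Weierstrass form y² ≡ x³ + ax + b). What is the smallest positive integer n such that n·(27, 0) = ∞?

2P: (27, 0) + (27, 0): same x and y₁ ≡ -y₂, so the sum is ∞.
2P = ∞, so the order is 2.

2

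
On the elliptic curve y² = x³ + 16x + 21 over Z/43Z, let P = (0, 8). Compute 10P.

(3, 15)

Repeated addition: build up to 10P.
2P: tangent at (0, 8): λ = (3·0² + 16)/(2·8) ≡ 16/16. 16⁻¹ ≡ 35 (mod 43), so λ ≡ 16·35 ≡ 1.
  x = λ² - 0 - 0 = 1 - 0 ≡ 1; y = λ·(0 - 1) - 8 ≡ 34. → (1, 34)
3P: (1, 34) + (0, 8). λ = (8 - 34)/(0 - 1) ≡ 17/42 mod 43. 42⁻¹ ≡ 42 (mod 43), so λ ≡ 26.
  x = λ² - 1 - 0 = 676 - 1 ≡ 30; y = λ·(1 - 30) - 34 ≡ 29. → (30, 29)
4P: (30, 29) + (0, 8). λ = (8 - 29)/(0 - 30) ≡ 22/13 mod 43. 13⁻¹ ≡ 10 (mod 43), so λ ≡ 5.
  x = λ² - 30 - 0 = 25 - 30 ≡ 38; y = λ·(30 - 38) - 29 ≡ 17. → (38, 17)
5P: (38, 17) + (0, 8). λ = (8 - 17)/(0 - 38) ≡ 34/5 mod 43. 5⁻¹ ≡ 26 (mod 43), so λ ≡ 24.
  x = λ² - 38 - 0 = 576 - 38 ≡ 22; y = λ·(38 - 22) - 17 ≡ 23. → (22, 23)
6P: (22, 23) + (0, 8). λ = (8 - 23)/(0 - 22) ≡ 28/21 mod 43. 21⁻¹ ≡ 41 (mod 43) since 21·41 = 861 ≡ 1, so λ ≡ 30.
  x = λ² - 22 - 0 = 900 - 22 ≡ 18; y = λ·(22 - 18) - 23 ≡ 11. → (18, 11)
7P: (18, 11) + (0, 8). λ = (8 - 11)/(0 - 18) ≡ 40/25 mod 43. 25⁻¹ ≡ 31 (mod 43) since 25·31 = 775 ≡ 1, so λ ≡ 36.
  x = λ² - 18 - 0 = 1296 - 18 ≡ 31; y = λ·(18 - 31) - 11 ≡ 37. → (31, 37)
8P: (31, 37) + (0, 8). λ = (8 - 37)/(0 - 31) ≡ 14/12 mod 43. 12⁻¹ ≡ 18 (mod 43), so λ ≡ 37.
  x = λ² - 31 - 0 = 1369 - 31 ≡ 5; y = λ·(31 - 5) - 37 ≡ 22. → (5, 22)
9P: (5, 22) + (0, 8). λ = (8 - 22)/(0 - 5) ≡ 29/38 mod 43. 38⁻¹ ≡ 17 (mod 43), so λ ≡ 20.
  x = λ² - 5 - 0 = 400 - 5 ≡ 8; y = λ·(5 - 8) - 22 ≡ 4. → (8, 4)
10P: (8, 4) + (0, 8). λ = (8 - 4)/(0 - 8) ≡ 4/35 mod 43. 35⁻¹ ≡ 16 (mod 43), so λ ≡ 21.
  x = λ² - 8 - 0 = 441 - 8 ≡ 3; y = λ·(8 - 3) - 4 ≡ 15. → (3, 15)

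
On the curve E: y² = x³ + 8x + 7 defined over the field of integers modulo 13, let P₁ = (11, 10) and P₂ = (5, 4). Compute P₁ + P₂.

(11, 10) + (5, 4). λ = (4 - 10)/(5 - 11) ≡ 7/7 mod 13. 7⁻¹ ≡ 2 (mod 13), so λ ≡ 1.
  x = λ² - 11 - 5 = 1 - 16 ≡ 11; y = λ·(11 - 11) - 10 ≡ 3. → (11, 3)

(11, 3)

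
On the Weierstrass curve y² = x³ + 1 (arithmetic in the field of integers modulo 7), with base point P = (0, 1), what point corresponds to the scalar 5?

Double-and-add on 5 = (101)₂. Start with P = (0, 1) for the leading 1-bit.
double: tangent at (0, 1): λ = (3·0² + 0)/(2·1) ≡ 0/2. 2⁻¹ ≡ 4 (mod 7), so λ ≡ 0·4 ≡ 0.
  x = λ² - 0 - 0 = 0 - 0 ≡ 0; y = λ·(0 - 0) - 1 ≡ 6. → (0, 6)
double: tangent at (0, 6): λ = (3·0² + 0)/(2·6) ≡ 0/5. 5⁻¹ ≡ 3 (mod 7), so λ ≡ 0·3 ≡ 0.
  x = λ² - 0 - 0 = 0 - 0 ≡ 0; y = λ·(0 - 0) - 6 ≡ 1. → (0, 1)
add P: tangent at (0, 1): λ = (3·0² + 0)/(2·1) ≡ 0/2. 2⁻¹ ≡ 4 (mod 7) since 2·4 = 8 ≡ 1, so λ ≡ 0·4 ≡ 0.
  x = λ² - 0 - 0 = 0 - 0 ≡ 0; y = λ·(0 - 0) - 1 ≡ 6. → (0, 6)

(0, 6)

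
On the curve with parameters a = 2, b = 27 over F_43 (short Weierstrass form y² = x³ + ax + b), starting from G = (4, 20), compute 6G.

(19, 42)

Repeated addition: build up to 6G.
2G: tangent at (4, 20): λ = (3·4² + 2)/(2·20) ≡ 7/40. 40⁻¹ ≡ 14 (mod 43) since 40·14 = 560 ≡ 1, so λ ≡ 7·14 ≡ 12.
  x = λ² - 4 - 4 = 144 - 8 ≡ 7; y = λ·(4 - 7) - 20 ≡ 30. → (7, 30)
3G: (7, 30) + (4, 20). λ = (20 - 30)/(4 - 7) ≡ 33/40 mod 43. 40⁻¹ ≡ 14 (mod 43), so λ ≡ 32.
  x = λ² - 7 - 4 = 1024 - 11 ≡ 24; y = λ·(7 - 24) - 30 ≡ 28. → (24, 28)
4G: (24, 28) + (4, 20). λ = (20 - 28)/(4 - 24) ≡ 35/23 mod 43. 23⁻¹ ≡ 15 (mod 43), so λ ≡ 9.
  x = λ² - 24 - 4 = 81 - 28 ≡ 10; y = λ·(24 - 10) - 28 ≡ 12. → (10, 12)
5G: (10, 12) + (4, 20). λ = (20 - 12)/(4 - 10) ≡ 8/37 mod 43. 37⁻¹ ≡ 7 (mod 43), so λ ≡ 13.
  x = λ² - 10 - 4 = 169 - 14 ≡ 26; y = λ·(10 - 26) - 12 ≡ 38. → (26, 38)
6G: (26, 38) + (4, 20). λ = (20 - 38)/(4 - 26) ≡ 25/21 mod 43. 21⁻¹ ≡ 41 (mod 43) since 21·41 = 861 ≡ 1, so λ ≡ 36.
  x = λ² - 26 - 4 = 1296 - 30 ≡ 19; y = λ·(26 - 19) - 38 ≡ 42. → (19, 42)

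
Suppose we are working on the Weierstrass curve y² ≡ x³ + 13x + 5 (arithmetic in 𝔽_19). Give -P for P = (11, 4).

-(11, 4) = (11, -4 mod 19) = (11, 15).

(11, 15)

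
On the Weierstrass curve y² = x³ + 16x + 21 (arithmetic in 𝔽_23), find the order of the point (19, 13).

11

2P: tangent at (19, 13): λ = (3·19² + 16)/(2·13) ≡ 18/3. 3⁻¹ ≡ 8 (mod 23), so λ ≡ 18·8 ≡ 6.
  x = λ² - 19 - 19 = 36 - 38 ≡ 21; y = λ·(19 - 21) - 13 ≡ 21. → (21, 21)
3P: (21, 21) + (19, 13). λ = (13 - 21)/(19 - 21) ≡ 15/21 mod 23. 21⁻¹ ≡ 11 (mod 23), so λ ≡ 4.
  x = λ² - 21 - 19 = 16 - 40 ≡ 22; y = λ·(21 - 22) - 21 ≡ 21. → (22, 21)
4P: (22, 21) + (19, 13). λ = (13 - 21)/(19 - 22) ≡ 15/20 mod 23. 20⁻¹ ≡ 15 (mod 23) since 20·15 = 300 ≡ 1, so λ ≡ 18.
  x = λ² - 22 - 19 = 324 - 41 ≡ 7; y = λ·(22 - 7) - 21 ≡ 19. → (7, 19)
5P: (7, 19) + (19, 13). λ = (13 - 19)/(19 - 7) ≡ 17/12 mod 23. 12⁻¹ ≡ 2 (mod 23), so λ ≡ 11.
  x = λ² - 7 - 19 = 121 - 26 ≡ 3; y = λ·(7 - 3) - 19 ≡ 2. → (3, 2)
6P: (3, 2) + (19, 13). λ = (13 - 2)/(19 - 3) ≡ 11/16 mod 23. 16⁻¹ ≡ 13 (mod 23), so λ ≡ 5.
  x = λ² - 3 - 19 = 25 - 22 ≡ 3; y = λ·(3 - 3) - 2 ≡ 21. → (3, 21)
7P: (3, 21) + (19, 13). λ = (13 - 21)/(19 - 3) ≡ 15/16 mod 23. 16⁻¹ ≡ 13 (mod 23), so λ ≡ 11.
  x = λ² - 3 - 19 = 121 - 22 ≡ 7; y = λ·(3 - 7) - 21 ≡ 4. → (7, 4)
8P: (7, 4) + (19, 13). λ = (13 - 4)/(19 - 7) ≡ 9/12 mod 23. 12⁻¹ ≡ 2 (mod 23), so λ ≡ 18.
  x = λ² - 7 - 19 = 324 - 26 ≡ 22; y = λ·(7 - 22) - 4 ≡ 2. → (22, 2)
9P: (22, 2) + (19, 13). λ = (13 - 2)/(19 - 22) ≡ 11/20 mod 23. 20⁻¹ ≡ 15 (mod 23) since 20·15 = 300 ≡ 1, so λ ≡ 4.
  x = λ² - 22 - 19 = 16 - 41 ≡ 21; y = λ·(22 - 21) - 2 ≡ 2. → (21, 2)
10P: (21, 2) + (19, 13). λ = (13 - 2)/(19 - 21) ≡ 11/21 mod 23. 21⁻¹ ≡ 11 (mod 23) since 21·11 = 231 ≡ 1, so λ ≡ 6.
  x = λ² - 21 - 19 = 36 - 40 ≡ 19; y = λ·(21 - 19) - 2 ≡ 10. → (19, 10)
11P: (19, 10) + (19, 13): same x and y₁ ≡ -y₂, so the sum is the point at infinity.
11P = the point at infinity, so the order is 11.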